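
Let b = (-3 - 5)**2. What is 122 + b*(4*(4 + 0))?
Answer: 1146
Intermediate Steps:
b = 64 (b = (-8)**2 = 64)
122 + b*(4*(4 + 0)) = 122 + 64*(4*(4 + 0)) = 122 + 64*(4*4) = 122 + 64*16 = 122 + 1024 = 1146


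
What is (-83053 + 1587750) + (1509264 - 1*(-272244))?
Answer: 3286205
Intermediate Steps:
(-83053 + 1587750) + (1509264 - 1*(-272244)) = 1504697 + (1509264 + 272244) = 1504697 + 1781508 = 3286205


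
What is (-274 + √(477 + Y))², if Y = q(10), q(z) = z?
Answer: (274 - √487)² ≈ 63470.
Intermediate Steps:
Y = 10
(-274 + √(477 + Y))² = (-274 + √(477 + 10))² = (-274 + √487)²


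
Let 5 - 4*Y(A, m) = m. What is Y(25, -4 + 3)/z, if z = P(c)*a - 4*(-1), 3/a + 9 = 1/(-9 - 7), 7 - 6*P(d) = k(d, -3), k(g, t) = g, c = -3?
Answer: 87/200 ≈ 0.43500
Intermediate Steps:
Y(A, m) = 5/4 - m/4
P(d) = 7/6 - d/6
a = -48/145 (a = 3/(-9 + 1/(-9 - 7)) = 3/(-9 + 1/(-16)) = 3/(-9 - 1/16) = 3/(-145/16) = 3*(-16/145) = -48/145 ≈ -0.33103)
z = 100/29 (z = (7/6 - ⅙*(-3))*(-48/145) - 4*(-1) = (7/6 + ½)*(-48/145) + 4 = (5/3)*(-48/145) + 4 = -16/29 + 4 = 100/29 ≈ 3.4483)
Y(25, -4 + 3)/z = (5/4 - (-4 + 3)/4)/(100/29) = (5/4 - ¼*(-1))*(29/100) = (5/4 + ¼)*(29/100) = (3/2)*(29/100) = 87/200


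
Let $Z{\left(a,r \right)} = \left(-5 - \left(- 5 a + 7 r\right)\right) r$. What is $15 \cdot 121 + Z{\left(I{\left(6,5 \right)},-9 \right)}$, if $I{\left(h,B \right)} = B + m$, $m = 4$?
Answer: $888$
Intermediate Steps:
$I{\left(h,B \right)} = 4 + B$ ($I{\left(h,B \right)} = B + 4 = 4 + B$)
$Z{\left(a,r \right)} = r \left(-5 - 7 r + 5 a\right)$ ($Z{\left(a,r \right)} = \left(-5 + \left(- 7 r + 5 a\right)\right) r = \left(-5 - 7 r + 5 a\right) r = r \left(-5 - 7 r + 5 a\right)$)
$15 \cdot 121 + Z{\left(I{\left(6,5 \right)},-9 \right)} = 15 \cdot 121 - 9 \left(-5 - -63 + 5 \left(4 + 5\right)\right) = 1815 - 9 \left(-5 + 63 + 5 \cdot 9\right) = 1815 - 9 \left(-5 + 63 + 45\right) = 1815 - 927 = 888$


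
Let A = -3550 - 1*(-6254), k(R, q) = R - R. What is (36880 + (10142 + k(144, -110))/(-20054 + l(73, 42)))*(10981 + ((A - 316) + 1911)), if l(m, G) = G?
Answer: 2819283836760/5003 ≈ 5.6352e+8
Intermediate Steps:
k(R, q) = 0
A = 2704 (A = -3550 + 6254 = 2704)
(36880 + (10142 + k(144, -110))/(-20054 + l(73, 42)))*(10981 + ((A - 316) + 1911)) = (36880 + (10142 + 0)/(-20054 + 42))*(10981 + ((2704 - 316) + 1911)) = (36880 + 10142/(-20012))*(10981 + (2388 + 1911)) = (36880 + 10142*(-1/20012))*(10981 + 4299) = (36880 - 5071/10006)*15280 = (369016209/10006)*15280 = 2819283836760/5003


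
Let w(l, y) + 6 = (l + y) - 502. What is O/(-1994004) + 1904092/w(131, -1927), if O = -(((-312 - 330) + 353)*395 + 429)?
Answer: -26368257563/31904064 ≈ -826.49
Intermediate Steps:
w(l, y) = -508 + l + y (w(l, y) = -6 + ((l + y) - 502) = -6 + (-502 + l + y) = -508 + l + y)
O = 113726 (O = -((-642 + 353)*395 + 429) = -(-289*395 + 429) = -(-114155 + 429) = -1*(-113726) = 113726)
O/(-1994004) + 1904092/w(131, -1927) = 113726/(-1994004) + 1904092/(-508 + 131 - 1927) = 113726*(-1/1994004) + 1904092/(-2304) = -56863/997002 + 1904092*(-1/2304) = -56863/997002 - 476023/576 = -26368257563/31904064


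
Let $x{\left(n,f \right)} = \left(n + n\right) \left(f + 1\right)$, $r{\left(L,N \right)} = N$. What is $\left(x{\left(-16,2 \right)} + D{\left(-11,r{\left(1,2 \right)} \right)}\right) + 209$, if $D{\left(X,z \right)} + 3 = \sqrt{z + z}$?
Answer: $112$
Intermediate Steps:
$D{\left(X,z \right)} = -3 + \sqrt{2} \sqrt{z}$ ($D{\left(X,z \right)} = -3 + \sqrt{z + z} = -3 + \sqrt{2 z} = -3 + \sqrt{2} \sqrt{z}$)
$x{\left(n,f \right)} = 2 n \left(1 + f\right)$
$\left(x{\left(-16,2 \right)} + D{\left(-11,r{\left(1,2 \right)} \right)}\right) + 209 = \left(2 \left(-16\right) \left(1 + 2\right) - \left(3 - \sqrt{2} \sqrt{2}\right)\right) + 209 = \left(2 \left(-16\right) 3 + \left(-3 + 2\right)\right) + 209 = \left(-96 - 1\right) + 209 = -97 + 209 = 112$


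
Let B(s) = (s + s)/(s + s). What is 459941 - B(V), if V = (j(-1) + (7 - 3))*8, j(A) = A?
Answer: 459940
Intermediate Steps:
V = 24 (V = (-1 + (7 - 3))*8 = (-1 + 4)*8 = 3*8 = 24)
B(s) = 1 (B(s) = (2*s)/((2*s)) = (2*s)*(1/(2*s)) = 1)
459941 - B(V) = 459941 - 1*1 = 459941 - 1 = 459940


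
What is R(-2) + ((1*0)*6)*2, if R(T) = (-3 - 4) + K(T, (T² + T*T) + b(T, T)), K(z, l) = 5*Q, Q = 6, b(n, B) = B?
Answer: 23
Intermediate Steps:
K(z, l) = 30 (K(z, l) = 5*6 = 30)
R(T) = 23 (R(T) = (-3 - 4) + 30 = -7 + 30 = 23)
R(-2) + ((1*0)*6)*2 = 23 + ((1*0)*6)*2 = 23 + (0*6)*2 = 23 + 0*2 = 23 + 0 = 23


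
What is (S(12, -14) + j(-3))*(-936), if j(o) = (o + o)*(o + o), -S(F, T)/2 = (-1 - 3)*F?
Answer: -123552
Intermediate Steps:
S(F, T) = 8*F (S(F, T) = -2*(-1 - 3)*F = -(-8)*F = 8*F)
j(o) = 4*o**2 (j(o) = (2*o)*(2*o) = 4*o**2)
(S(12, -14) + j(-3))*(-936) = (8*12 + 4*(-3)**2)*(-936) = (96 + 4*9)*(-936) = (96 + 36)*(-936) = 132*(-936) = -123552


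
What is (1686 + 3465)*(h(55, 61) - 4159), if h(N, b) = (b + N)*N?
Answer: 11440371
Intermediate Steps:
h(N, b) = N*(N + b) (h(N, b) = (N + b)*N = N*(N + b))
(1686 + 3465)*(h(55, 61) - 4159) = (1686 + 3465)*(55*(55 + 61) - 4159) = 5151*(55*116 - 4159) = 5151*(6380 - 4159) = 5151*2221 = 11440371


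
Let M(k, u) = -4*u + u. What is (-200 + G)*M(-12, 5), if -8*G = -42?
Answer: 11685/4 ≈ 2921.3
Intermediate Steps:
G = 21/4 (G = -⅛*(-42) = 21/4 ≈ 5.2500)
M(k, u) = -3*u
(-200 + G)*M(-12, 5) = (-200 + 21/4)*(-3*5) = -779/4*(-15) = 11685/4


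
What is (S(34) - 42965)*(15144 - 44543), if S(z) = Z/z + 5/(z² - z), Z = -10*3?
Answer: 1417258613285/1122 ≈ 1.2632e+9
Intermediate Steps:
Z = -30
S(z) = -30/z + 5/(z² - z)
(S(34) - 42965)*(15144 - 44543) = (5*(7 - 6*34)/(34*(-1 + 34)) - 42965)*(15144 - 44543) = (5*(1/34)*(7 - 204)/33 - 42965)*(-29399) = (5*(1/34)*(1/33)*(-197) - 42965)*(-29399) = (-985/1122 - 42965)*(-29399) = -48207715/1122*(-29399) = 1417258613285/1122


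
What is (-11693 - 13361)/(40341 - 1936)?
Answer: -25054/38405 ≈ -0.65236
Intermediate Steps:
(-11693 - 13361)/(40341 - 1936) = -25054/38405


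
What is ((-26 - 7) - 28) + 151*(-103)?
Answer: -15614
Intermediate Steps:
((-26 - 7) - 28) + 151*(-103) = (-33 - 28) - 15553 = -61 - 15553 = -15614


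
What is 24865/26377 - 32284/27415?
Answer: -169881093/723125455 ≈ -0.23493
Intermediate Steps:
24865/26377 - 32284/27415 = -169881093/723125455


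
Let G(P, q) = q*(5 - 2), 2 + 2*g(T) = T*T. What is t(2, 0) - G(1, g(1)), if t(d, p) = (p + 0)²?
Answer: 3/2 ≈ 1.5000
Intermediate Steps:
g(T) = -1 + T²/2 (g(T) = -1 + (T*T)/2 = -1 + T²/2)
G(P, q) = 3*q (G(P, q) = q*3 = 3*q)
t(d, p) = p²
t(2, 0) - G(1, g(1)) = 0² - 3*(-1 + (½)*1²) = 0 - 3*(-1 + (½)*1) = 0 - 3*(-1 + ½) = 0 - 3*(-1)/2 = 0 - 1*(-3/2) = 0 + 3/2 = 3/2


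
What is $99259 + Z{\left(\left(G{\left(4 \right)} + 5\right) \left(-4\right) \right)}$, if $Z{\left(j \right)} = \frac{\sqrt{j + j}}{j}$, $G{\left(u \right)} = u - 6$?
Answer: $99259 - \frac{i \sqrt{6}}{6} \approx 99259.0 - 0.40825 i$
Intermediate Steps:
$G{\left(u \right)} = -6 + u$ ($G{\left(u \right)} = u - 6 = -6 + u$)
$Z{\left(j \right)} = \frac{\sqrt{2}}{\sqrt{j}}$ ($Z{\left(j \right)} = \frac{\sqrt{2 j}}{j} = \frac{\sqrt{2} \sqrt{j}}{j} = \frac{\sqrt{2}}{\sqrt{j}}$)
$99259 + Z{\left(\left(G{\left(4 \right)} + 5\right) \left(-4\right) \right)} = 99259 + \frac{\sqrt{2}}{2 i \sqrt{\left(-6 + 4\right) + 5}} = 99259 + \frac{\sqrt{2}}{2 i \sqrt{-2 + 5}} = 99259 + \frac{\sqrt{2}}{2 i \sqrt{3}} = 99259 + \sqrt{2} \left(- \frac{i \sqrt{3}}{6}\right) = 99259 - \frac{i \sqrt{6}}{6}$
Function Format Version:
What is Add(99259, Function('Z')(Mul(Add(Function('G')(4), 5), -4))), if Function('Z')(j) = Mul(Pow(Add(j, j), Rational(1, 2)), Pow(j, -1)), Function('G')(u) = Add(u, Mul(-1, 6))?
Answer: Add(99259, Mul(Rational(-1, 6), I, Pow(6, Rational(1, 2)))) ≈ Add(99259., Mul(-0.40825, I))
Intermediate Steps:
Function('G')(u) = Add(-6, u) (Function('G')(u) = Add(u, -6) = Add(-6, u))
Function('Z')(j) = Mul(Pow(2, Rational(1, 2)), Pow(j, Rational(-1, 2))) (Function('Z')(j) = Mul(Pow(Mul(2, j), Rational(1, 2)), Pow(j, -1)) = Mul(Mul(Pow(2, Rational(1, 2)), Pow(j, Rational(1, 2))), Pow(j, -1)) = Mul(Pow(2, Rational(1, 2)), Pow(j, Rational(-1, 2))))
Add(99259, Function('Z')(Mul(Add(Function('G')(4), 5), -4))) = Add(99259, Mul(Pow(2, Rational(1, 2)), Pow(Mul(Add(Add(-6, 4), 5), -4), Rational(-1, 2)))) = Add(99259, Mul(Pow(2, Rational(1, 2)), Pow(Mul(Add(-2, 5), -4), Rational(-1, 2)))) = Add(99259, Mul(Pow(2, Rational(1, 2)), Pow(Mul(3, -4), Rational(-1, 2)))) = Add(99259, Mul(Pow(2, Rational(1, 2)), Pow(-12, Rational(-1, 2)))) = Add(99259, Mul(Pow(2, Rational(1, 2)), Mul(Rational(-1, 6), I, Pow(3, Rational(1, 2))))) = Add(99259, Mul(Rational(-1, 6), I, Pow(6, Rational(1, 2))))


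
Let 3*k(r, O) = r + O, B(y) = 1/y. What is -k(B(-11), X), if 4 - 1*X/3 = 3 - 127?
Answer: -4223/33 ≈ -127.97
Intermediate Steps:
X = 384 (X = 12 - 3*(3 - 127) = 12 - 3*(-124) = 12 + 372 = 384)
k(r, O) = O/3 + r/3 (k(r, O) = (r + O)/3 = (O + r)/3 = O/3 + r/3)
-k(B(-11), X) = -((1/3)*384 + (1/3)/(-11)) = -(128 + (1/3)*(-1/11)) = -(128 - 1/33) = -1*4223/33 = -4223/33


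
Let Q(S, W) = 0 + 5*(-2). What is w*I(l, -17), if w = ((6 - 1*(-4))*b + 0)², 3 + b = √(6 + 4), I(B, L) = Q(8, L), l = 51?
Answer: -19000 + 6000*√10 ≈ -26.334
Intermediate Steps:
Q(S, W) = -10 (Q(S, W) = 0 - 10 = -10)
I(B, L) = -10
b = -3 + √10 (b = -3 + √(6 + 4) = -3 + √10 ≈ 0.16228)
w = (-30 + 10*√10)² (w = ((6 - 1*(-4))*(-3 + √10) + 0)² = ((6 + 4)*(-3 + √10) + 0)² = (10*(-3 + √10) + 0)² = ((-30 + 10*√10) + 0)² = (-30 + 10*√10)² ≈ 2.6334)
w*I(l, -17) = (1900 - 600*√10)*(-10) = -19000 + 6000*√10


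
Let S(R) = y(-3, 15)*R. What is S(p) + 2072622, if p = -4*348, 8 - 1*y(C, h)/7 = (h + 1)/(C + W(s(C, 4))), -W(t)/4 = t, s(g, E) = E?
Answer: 37742826/19 ≈ 1.9865e+6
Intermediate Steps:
W(t) = -4*t
y(C, h) = 56 - 7*(1 + h)/(-16 + C) (y(C, h) = 56 - 7*(h + 1)/(C - 4*4) = 56 - 7*(1 + h)/(C - 16) = 56 - 7*(1 + h)/(-16 + C))
p = -1392
S(R) = 1176*R/19 (S(R) = (7*(-129 - 1*15 + 8*(-3))/(-16 - 3))*R = (7*(-129 - 15 - 24)/(-19))*R = (7*(-1/19)*(-168))*R = 1176*R/19)
S(p) + 2072622 = (1176/19)*(-1392) + 2072622 = -1636992/19 + 2072622 = 37742826/19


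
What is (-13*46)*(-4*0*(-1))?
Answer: 0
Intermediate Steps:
(-13*46)*(-4*0*(-1)) = -0*(-1) = -598*0 = 0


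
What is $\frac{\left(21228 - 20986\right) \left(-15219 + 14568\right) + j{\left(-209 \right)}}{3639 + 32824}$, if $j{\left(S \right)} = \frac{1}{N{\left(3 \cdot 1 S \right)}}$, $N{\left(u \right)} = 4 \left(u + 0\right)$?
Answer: $- \frac{395115337}{91449204} \approx -4.3206$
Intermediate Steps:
$N{\left(u \right)} = 4 u$
$j{\left(S \right)} = \frac{1}{12 S}$ ($j{\left(S \right)} = \frac{1}{4 \cdot 3 \cdot 1 S} = \frac{1}{4 \cdot 3 S} = \frac{1}{12 S}$)
$\frac{\left(21228 - 20986\right) \left(-15219 + 14568\right) + j{\left(-209 \right)}}{3639 + 32824} = \frac{\left(21228 - 20986\right) \left(-15219 + 14568\right) + \frac{1}{12 \left(-209\right)}}{3639 + 32824} = \frac{242 \left(-651\right) + \frac{1}{12} \left(- \frac{1}{209}\right)}{36463} = \left(-157542 - \frac{1}{2508}\right) \frac{1}{36463} = \left(- \frac{395115337}{2508}\right) \frac{1}{36463} = - \frac{395115337}{91449204}$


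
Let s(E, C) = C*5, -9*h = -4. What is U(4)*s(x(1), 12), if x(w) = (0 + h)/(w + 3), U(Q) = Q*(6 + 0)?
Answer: 1440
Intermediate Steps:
h = 4/9 (h = -1/9*(-4) = 4/9 ≈ 0.44444)
U(Q) = 6*Q (U(Q) = Q*6 = 6*Q)
x(w) = 4/(9*(3 + w)) (x(w) = (0 + 4/9)/(w + 3) = 4/(9*(3 + w)))
s(E, C) = 5*C
U(4)*s(x(1), 12) = (6*4)*(5*12) = 24*60 = 1440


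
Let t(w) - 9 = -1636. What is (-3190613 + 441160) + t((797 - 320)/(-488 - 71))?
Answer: -2751080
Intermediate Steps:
t(w) = -1627 (t(w) = 9 - 1636 = -1627)
(-3190613 + 441160) + t((797 - 320)/(-488 - 71)) = (-3190613 + 441160) - 1627 = -2749453 - 1627 = -2751080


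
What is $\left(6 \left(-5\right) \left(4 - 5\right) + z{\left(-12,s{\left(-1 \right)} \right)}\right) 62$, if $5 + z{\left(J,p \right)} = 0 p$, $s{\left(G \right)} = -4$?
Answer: $1550$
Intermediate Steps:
$z{\left(J,p \right)} = -5$ ($z{\left(J,p \right)} = -5 + 0 p = -5 + 0 = -5$)
$\left(6 \left(-5\right) \left(4 - 5\right) + z{\left(-12,s{\left(-1 \right)} \right)}\right) 62 = \left(6 \left(-5\right) \left(4 - 5\right) - 5\right) 62 = \left(- 30 \left(4 - 5\right) - 5\right) 62 = \left(\left(-30\right) \left(-1\right) - 5\right) 62 = \left(30 - 5\right) 62 = 25 \cdot 62 = 1550$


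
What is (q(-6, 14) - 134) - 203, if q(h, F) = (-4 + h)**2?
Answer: -237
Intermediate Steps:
(q(-6, 14) - 134) - 203 = ((-4 - 6)**2 - 134) - 203 = ((-10)**2 - 134) - 203 = (100 - 134) - 203 = -34 - 203 = -237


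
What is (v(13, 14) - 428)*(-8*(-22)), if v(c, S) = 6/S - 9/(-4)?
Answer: -523996/7 ≈ -74857.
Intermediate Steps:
v(c, S) = 9/4 + 6/S (v(c, S) = 6/S - 9*(-1/4) = 6/S + 9/4 = 9/4 + 6/S)
(v(13, 14) - 428)*(-8*(-22)) = ((9/4 + 6/14) - 428)*(-8*(-22)) = ((9/4 + 6*(1/14)) - 428)*176 = ((9/4 + 3/7) - 428)*176 = (75/28 - 428)*176 = -11909/28*176 = -523996/7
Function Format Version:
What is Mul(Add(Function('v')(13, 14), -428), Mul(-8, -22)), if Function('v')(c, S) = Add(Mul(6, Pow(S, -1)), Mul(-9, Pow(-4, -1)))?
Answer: Rational(-523996, 7) ≈ -74857.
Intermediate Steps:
Function('v')(c, S) = Add(Rational(9, 4), Mul(6, Pow(S, -1))) (Function('v')(c, S) = Add(Mul(6, Pow(S, -1)), Mul(-9, Rational(-1, 4))) = Add(Mul(6, Pow(S, -1)), Rational(9, 4)) = Add(Rational(9, 4), Mul(6, Pow(S, -1))))
Mul(Add(Function('v')(13, 14), -428), Mul(-8, -22)) = Mul(Add(Add(Rational(9, 4), Mul(6, Pow(14, -1))), -428), Mul(-8, -22)) = Mul(Add(Add(Rational(9, 4), Mul(6, Rational(1, 14))), -428), 176) = Mul(Add(Add(Rational(9, 4), Rational(3, 7)), -428), 176) = Mul(Add(Rational(75, 28), -428), 176) = Mul(Rational(-11909, 28), 176) = Rational(-523996, 7)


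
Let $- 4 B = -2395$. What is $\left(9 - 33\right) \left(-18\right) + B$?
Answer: $\frac{4123}{4} \approx 1030.8$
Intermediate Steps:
$B = \frac{2395}{4}$ ($B = \left(- \frac{1}{4}\right) \left(-2395\right) = \frac{2395}{4} \approx 598.75$)
$\left(9 - 33\right) \left(-18\right) + B = \left(9 - 33\right) \left(-18\right) + \frac{2395}{4} = \left(-24\right) \left(-18\right) + \frac{2395}{4} = 432 + \frac{2395}{4} = \frac{4123}{4}$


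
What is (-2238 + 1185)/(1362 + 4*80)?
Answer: -1053/1682 ≈ -0.62604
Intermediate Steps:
(-2238 + 1185)/(1362 + 4*80) = -1053/(1362 + 320) = -1053/1682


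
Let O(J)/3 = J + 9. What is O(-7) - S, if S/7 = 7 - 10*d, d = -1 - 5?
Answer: -463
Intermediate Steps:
O(J) = 27 + 3*J (O(J) = 3*(J + 9) = 3*(9 + J) = 27 + 3*J)
d = -6
S = 469 (S = 7*(7 - 10*(-6)) = 7*(7 + 60) = 7*67 = 469)
O(-7) - S = (27 + 3*(-7)) - 1*469 = (27 - 21) - 469 = 6 - 469 = -463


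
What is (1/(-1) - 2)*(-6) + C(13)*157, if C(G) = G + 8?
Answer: 3315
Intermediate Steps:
C(G) = 8 + G
(1/(-1) - 2)*(-6) + C(13)*157 = (1/(-1) - 2)*(-6) + (8 + 13)*157 = (-1 - 2)*(-6) + 21*157 = -3*(-6) + 3297 = 18 + 3297 = 3315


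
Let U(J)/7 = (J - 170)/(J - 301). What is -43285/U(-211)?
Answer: -22161920/2667 ≈ -8309.7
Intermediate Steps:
U(J) = 7*(-170 + J)/(-301 + J) (U(J) = 7*((J - 170)/(J - 301)) = 7*((-170 + J)/(-301 + J)) = 7*(-170 + J)/(-301 + J))
-43285/U(-211) = -43285*(-301 - 211)/(7*(-170 - 211)) = -43285/(7*(-381)/(-512)) = -43285/(7*(-1/512)*(-381)) = -43285/2667/512 = -43285*512/2667 = -22161920/2667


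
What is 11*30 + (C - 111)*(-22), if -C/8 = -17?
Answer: -220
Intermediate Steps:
C = 136 (C = -8*(-17) = 136)
11*30 + (C - 111)*(-22) = 11*30 + (136 - 111)*(-22) = 330 + 25*(-22) = 330 - 550 = -220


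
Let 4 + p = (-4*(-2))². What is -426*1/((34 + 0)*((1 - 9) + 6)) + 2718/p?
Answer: 4383/85 ≈ 51.565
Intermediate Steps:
p = 60 (p = -4 + (-4*(-2))² = -4 + 8² = -4 + 64 = 60)
-426*1/((34 + 0)*((1 - 9) + 6)) + 2718/p = -426*1/((34 + 0)*((1 - 9) + 6)) + 2718/60 = -426*1/(34*(-8 + 6)) + 2718*(1/60) = -426/(34*(-2)) + 453/10 = -426/(-68) + 453/10 = -426*(-1/68) + 453/10 = 213/34 + 453/10 = 4383/85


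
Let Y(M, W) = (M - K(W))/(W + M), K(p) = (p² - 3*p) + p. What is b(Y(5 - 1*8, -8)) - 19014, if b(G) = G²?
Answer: -2293805/121 ≈ -18957.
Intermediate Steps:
K(p) = p² - 2*p
Y(M, W) = (M - W*(-2 + W))/(M + W) (Y(M, W) = (M - W*(-2 + W))/(W + M) = (M - W*(-2 + W))/(M + W))
b(Y(5 - 1*8, -8)) - 19014 = (((5 - 1*8) - 1*(-8)*(-2 - 8))/((5 - 1*8) - 8))² - 19014 = (((5 - 8) - 1*(-8)*(-10))/((5 - 8) - 8))² - 19014 = ((-3 - 80)/(-3 - 8))² - 19014 = (-83/(-11))² - 19014 = (-1/11*(-83))² - 19014 = (83/11)² - 19014 = 6889/121 - 19014 = -2293805/121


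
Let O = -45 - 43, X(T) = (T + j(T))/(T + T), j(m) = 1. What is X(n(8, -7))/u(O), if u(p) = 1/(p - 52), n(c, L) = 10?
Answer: -77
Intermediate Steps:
X(T) = (1 + T)/(2*T) (X(T) = (T + 1)/(T + T) = (1 + T)/((2*T)) = (1 + T)*(1/(2*T)) = (1 + T)/(2*T))
O = -88
u(p) = 1/(-52 + p)
X(n(8, -7))/u(O) = ((1/2)*(1 + 10)/10)/(1/(-52 - 88)) = ((1/2)*(1/10)*11)/(1/(-140)) = 11/(20*(-1/140)) = (11/20)*(-140) = -77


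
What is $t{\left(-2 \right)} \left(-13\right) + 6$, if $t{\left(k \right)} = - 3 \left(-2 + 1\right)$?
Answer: $-33$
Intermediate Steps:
$t{\left(k \right)} = 3$ ($t{\left(k \right)} = \left(-3\right) \left(-1\right) = 3$)
$t{\left(-2 \right)} \left(-13\right) + 6 = 3 \left(-13\right) + 6 = -39 + 6 = -33$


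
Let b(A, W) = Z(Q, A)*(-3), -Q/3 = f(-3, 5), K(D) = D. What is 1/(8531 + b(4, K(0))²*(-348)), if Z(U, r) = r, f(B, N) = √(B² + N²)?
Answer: -1/41581 ≈ -2.4049e-5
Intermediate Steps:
Q = -3*√34 (Q = -3*√((-3)² + 5²) = -3*√(9 + 25) = -3*√34 ≈ -17.493)
b(A, W) = -3*A (b(A, W) = A*(-3) = -3*A)
1/(8531 + b(4, K(0))²*(-348)) = 1/(8531 + (-3*4)²*(-348)) = 1/(8531 + (-12)²*(-348)) = 1/(8531 + 144*(-348)) = 1/(8531 - 50112) = 1/(-41581) = -1/41581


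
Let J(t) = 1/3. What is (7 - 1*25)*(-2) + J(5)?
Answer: 109/3 ≈ 36.333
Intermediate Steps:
J(t) = 1/3
(7 - 1*25)*(-2) + J(5) = (7 - 1*25)*(-2) + 1/3 = (7 - 25)*(-2) + 1/3 = -18*(-2) + 1/3 = 36 + 1/3 = 109/3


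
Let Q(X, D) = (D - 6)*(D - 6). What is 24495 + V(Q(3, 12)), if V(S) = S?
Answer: 24531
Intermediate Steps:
Q(X, D) = (-6 + D)**2 (Q(X, D) = (-6 + D)*(-6 + D) = (-6 + D)**2)
24495 + V(Q(3, 12)) = 24495 + (-6 + 12)**2 = 24495 + 6**2 = 24495 + 36 = 24531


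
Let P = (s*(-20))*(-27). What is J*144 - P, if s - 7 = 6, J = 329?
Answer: 40356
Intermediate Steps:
s = 13 (s = 7 + 6 = 13)
P = 7020 (P = (13*(-20))*(-27) = -260*(-27) = 7020)
J*144 - P = 329*144 - 1*7020 = 47376 - 7020 = 40356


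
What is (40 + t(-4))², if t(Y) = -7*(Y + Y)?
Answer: 9216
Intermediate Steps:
t(Y) = -14*Y
(40 + t(-4))² = (40 - 14*(-4))² = (40 + 56)² = 96² = 9216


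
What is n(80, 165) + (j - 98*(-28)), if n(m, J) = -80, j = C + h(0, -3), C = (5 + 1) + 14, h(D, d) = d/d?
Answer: 2685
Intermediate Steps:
h(D, d) = 1
C = 20 (C = 6 + 14 = 20)
j = 21 (j = 20 + 1 = 21)
n(80, 165) + (j - 98*(-28)) = -80 + (21 - 98*(-28)) = -80 + (21 + 2744) = -80 + 2765 = 2685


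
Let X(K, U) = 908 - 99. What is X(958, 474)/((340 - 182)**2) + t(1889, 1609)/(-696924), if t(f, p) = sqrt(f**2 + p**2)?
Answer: 809/24964 - sqrt(6157202)/696924 ≈ 0.028846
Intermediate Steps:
X(K, U) = 809
X(958, 474)/((340 - 182)**2) + t(1889, 1609)/(-696924) = 809/((340 - 182)**2) + sqrt(1889**2 + 1609**2)/(-696924) = 809/(158**2) + sqrt(3568321 + 2588881)*(-1/696924) = 809/24964 + sqrt(6157202)*(-1/696924) = 809*(1/24964) - sqrt(6157202)/696924 = 809/24964 - sqrt(6157202)/696924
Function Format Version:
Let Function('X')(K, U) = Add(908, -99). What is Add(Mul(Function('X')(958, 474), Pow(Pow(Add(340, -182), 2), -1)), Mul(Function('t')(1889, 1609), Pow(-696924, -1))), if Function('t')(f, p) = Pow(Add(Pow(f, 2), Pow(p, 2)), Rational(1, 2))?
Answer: Add(Rational(809, 24964), Mul(Rational(-1, 696924), Pow(6157202, Rational(1, 2)))) ≈ 0.028846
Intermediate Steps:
Function('X')(K, U) = 809
Add(Mul(Function('X')(958, 474), Pow(Pow(Add(340, -182), 2), -1)), Mul(Function('t')(1889, 1609), Pow(-696924, -1))) = Add(Mul(809, Pow(Pow(Add(340, -182), 2), -1)), Mul(Pow(Add(Pow(1889, 2), Pow(1609, 2)), Rational(1, 2)), Pow(-696924, -1))) = Add(Mul(809, Pow(Pow(158, 2), -1)), Mul(Pow(Add(3568321, 2588881), Rational(1, 2)), Rational(-1, 696924))) = Add(Mul(809, Pow(24964, -1)), Mul(Pow(6157202, Rational(1, 2)), Rational(-1, 696924))) = Add(Mul(809, Rational(1, 24964)), Mul(Rational(-1, 696924), Pow(6157202, Rational(1, 2)))) = Add(Rational(809, 24964), Mul(Rational(-1, 696924), Pow(6157202, Rational(1, 2))))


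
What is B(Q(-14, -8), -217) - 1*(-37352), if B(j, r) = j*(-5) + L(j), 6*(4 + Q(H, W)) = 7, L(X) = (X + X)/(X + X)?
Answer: 224203/6 ≈ 37367.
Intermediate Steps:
L(X) = 1 (L(X) = (2*X)/((2*X)) = (2*X)*(1/(2*X)) = 1)
Q(H, W) = -17/6 (Q(H, W) = -4 + (⅙)*7 = -4 + 7/6 = -17/6)
B(j, r) = 1 - 5*j (B(j, r) = j*(-5) + 1 = -5*j + 1 = 1 - 5*j)
B(Q(-14, -8), -217) - 1*(-37352) = (1 - 5*(-17/6)) - 1*(-37352) = (1 + 85/6) + 37352 = 91/6 + 37352 = 224203/6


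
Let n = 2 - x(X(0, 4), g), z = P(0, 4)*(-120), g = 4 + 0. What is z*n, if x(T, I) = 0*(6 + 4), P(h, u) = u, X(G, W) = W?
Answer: -960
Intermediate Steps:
g = 4
x(T, I) = 0 (x(T, I) = 0*10 = 0)
z = -480 (z = 4*(-120) = -480)
n = 2 (n = 2 - 1*0 = 2 + 0 = 2)
z*n = -480*2 = -960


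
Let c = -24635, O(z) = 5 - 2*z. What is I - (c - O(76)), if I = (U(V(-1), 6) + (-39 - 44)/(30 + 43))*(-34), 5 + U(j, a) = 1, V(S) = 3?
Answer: 1800374/73 ≈ 24663.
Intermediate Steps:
U(j, a) = -4 (U(j, a) = -5 + 1 = -4)
I = 12750/73 (I = (-4 + (-39 - 44)/(30 + 43))*(-34) = (-4 - 83/73)*(-34) = -375/73*(-34) = 12750/73 ≈ 174.66)
I - (c - O(76)) = 12750/73 - (-24635 - (5 - 2*76)) = 12750/73 - (-24635 - (5 - 152)) = 12750/73 - (-24635 - 1*(-147)) = 12750/73 - (-24635 + 147) = 12750/73 - 1*(-24488) = 12750/73 + 24488 = 1800374/73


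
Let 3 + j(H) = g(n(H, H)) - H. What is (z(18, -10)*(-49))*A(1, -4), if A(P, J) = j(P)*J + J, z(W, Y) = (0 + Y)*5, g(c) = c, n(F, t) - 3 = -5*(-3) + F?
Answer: -156800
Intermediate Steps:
n(F, t) = 18 + F (n(F, t) = 3 + (-5*(-3) + F) = 3 + (15 + F) = 18 + F)
z(W, Y) = 5*Y (z(W, Y) = Y*5 = 5*Y)
j(H) = 15 (j(H) = -3 + ((18 + H) - H) = -3 + 18 = 15)
A(P, J) = 16*J (A(P, J) = 15*J + J = 16*J)
(z(18, -10)*(-49))*A(1, -4) = ((5*(-10))*(-49))*(16*(-4)) = -50*(-49)*(-64) = 2450*(-64) = -156800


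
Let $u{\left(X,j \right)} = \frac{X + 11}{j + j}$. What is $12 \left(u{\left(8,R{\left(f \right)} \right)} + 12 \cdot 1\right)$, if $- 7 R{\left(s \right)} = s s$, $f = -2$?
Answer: $- \frac{111}{2} \approx -55.5$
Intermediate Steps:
$R{\left(s \right)} = - \frac{s^{2}}{7}$ ($R{\left(s \right)} = - \frac{s s}{7} = - \frac{s^{2}}{7}$)
$u{\left(X,j \right)} = \frac{11 + X}{2 j}$
$12 \left(u{\left(8,R{\left(f \right)} \right)} + 12 \cdot 1\right) = 12 \left(\frac{11 + 8}{2 \left(- \frac{\left(-2\right)^{2}}{7}\right)} + 12 \cdot 1\right) = 12 \left(\frac{1}{2} \frac{1}{\left(- \frac{1}{7}\right) 4} \cdot 19 + 12\right) = 12 \left(\frac{1}{2} \frac{1}{- \frac{4}{7}} \cdot 19 + 12\right) = 12 \left(\frac{1}{2} \left(- \frac{7}{4}\right) 19 + 12\right) = 12 \left(- \frac{133}{8} + 12\right) = 12 \left(- \frac{37}{8}\right) = - \frac{111}{2}$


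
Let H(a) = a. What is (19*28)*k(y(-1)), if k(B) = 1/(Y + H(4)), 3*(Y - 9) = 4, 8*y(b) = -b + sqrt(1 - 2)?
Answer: 1596/43 ≈ 37.116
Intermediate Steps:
y(b) = -b/8 + I/8 (y(b) = (-b + sqrt(1 - 2))/8 = (-b + sqrt(-1))/8 = (-b + I)/8 = (I - b)/8 = -b/8 + I/8)
Y = 31/3 (Y = 9 + (1/3)*4 = 9 + 4/3 = 31/3 ≈ 10.333)
k(B) = 3/43 (k(B) = 1/(31/3 + 4) = 1/(43/3) = 3/43)
(19*28)*k(y(-1)) = (19*28)*(3/43) = 532*(3/43) = 1596/43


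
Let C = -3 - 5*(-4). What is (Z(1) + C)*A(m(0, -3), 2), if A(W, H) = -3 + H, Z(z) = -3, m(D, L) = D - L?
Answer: -14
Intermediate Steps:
C = 17 (C = -3 + 20 = 17)
(Z(1) + C)*A(m(0, -3), 2) = (-3 + 17)*(-3 + 2) = 14*(-1) = -14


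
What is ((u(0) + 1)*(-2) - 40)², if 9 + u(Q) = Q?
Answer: 576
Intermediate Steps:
u(Q) = -9 + Q
((u(0) + 1)*(-2) - 40)² = (((-9 + 0) + 1)*(-2) - 40)² = ((-9 + 1)*(-2) - 40)² = (-8*(-2) - 40)² = (16 - 40)² = (-24)² = 576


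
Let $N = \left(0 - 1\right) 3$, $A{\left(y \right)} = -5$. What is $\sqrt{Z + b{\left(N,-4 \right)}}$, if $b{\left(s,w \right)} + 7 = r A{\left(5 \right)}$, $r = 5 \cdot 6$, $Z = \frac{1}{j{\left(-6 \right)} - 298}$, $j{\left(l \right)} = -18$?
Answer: $\frac{i \sqrt{3919427}}{158} \approx 12.53 i$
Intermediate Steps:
$N = -3$ ($N = \left(-1\right) 3 = -3$)
$Z = - \frac{1}{316}$ ($Z = \frac{1}{-18 - 298} = \frac{1}{-316} = - \frac{1}{316} \approx -0.0031646$)
$r = 30$
$b{\left(s,w \right)} = -157$ ($b{\left(s,w \right)} = -7 + 30 \left(-5\right) = -7 - 150 = -157$)
$\sqrt{Z + b{\left(N,-4 \right)}} = \sqrt{- \frac{1}{316} - 157} = \sqrt{- \frac{49613}{316}} = \frac{i \sqrt{3919427}}{158}$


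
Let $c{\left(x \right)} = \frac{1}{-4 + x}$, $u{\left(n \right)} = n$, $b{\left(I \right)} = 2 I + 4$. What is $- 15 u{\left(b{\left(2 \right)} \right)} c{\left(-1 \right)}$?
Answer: $24$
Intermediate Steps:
$b{\left(I \right)} = 4 + 2 I$
$- 15 u{\left(b{\left(2 \right)} \right)} c{\left(-1 \right)} = \frac{\left(-15\right) \left(4 + 2 \cdot 2\right)}{-4 - 1} = \frac{\left(-15\right) \left(4 + 4\right)}{-5} = \left(-15\right) 8 \left(- \frac{1}{5}\right) = \left(-120\right) \left(- \frac{1}{5}\right) = 24$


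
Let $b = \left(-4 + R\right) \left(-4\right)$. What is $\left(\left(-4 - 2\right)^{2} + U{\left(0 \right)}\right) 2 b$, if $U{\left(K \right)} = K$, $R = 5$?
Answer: $-288$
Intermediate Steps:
$b = -4$ ($b = \left(-4 + 5\right) \left(-4\right) = 1 \left(-4\right) = -4$)
$\left(\left(-4 - 2\right)^{2} + U{\left(0 \right)}\right) 2 b = \left(\left(-4 - 2\right)^{2} + 0\right) 2 \left(-4\right) = \left(\left(-6\right)^{2} + 0\right) 2 \left(-4\right) = \left(36 + 0\right) 2 \left(-4\right) = 36 \cdot 2 \left(-4\right) = 72 \left(-4\right) = -288$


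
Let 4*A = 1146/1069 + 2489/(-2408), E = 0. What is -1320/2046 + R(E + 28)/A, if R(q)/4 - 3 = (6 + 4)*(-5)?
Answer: -60010607964/3063637 ≈ -19588.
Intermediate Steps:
A = 98827/10296608 (A = (1146/1069 + 2489/(-2408))/4 = (1146*(1/1069) + 2489*(-1/2408))/4 = (1146/1069 - 2489/2408)/4 = (1/4)*(98827/2574152) = 98827/10296608 ≈ 0.0095980)
R(q) = -188 (R(q) = 12 + 4*((6 + 4)*(-5)) = 12 + 4*(10*(-5)) = 12 + 4*(-50) = 12 - 200 = -188)
-1320/2046 + R(E + 28)/A = -1320/2046 - 188/98827/10296608 = -1320*1/2046 - 188*10296608/98827 = -20/31 - 1935762304/98827 = -60010607964/3063637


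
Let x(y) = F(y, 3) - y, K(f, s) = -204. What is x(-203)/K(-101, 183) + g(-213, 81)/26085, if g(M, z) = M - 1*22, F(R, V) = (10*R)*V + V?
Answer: 54410/1887 ≈ 28.834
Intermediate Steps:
F(R, V) = V + 10*R*V (F(R, V) = 10*R*V + V = V + 10*R*V)
g(M, z) = -22 + M (g(M, z) = M - 22 = -22 + M)
x(y) = 3 + 29*y (x(y) = 3*(1 + 10*y) - y = (3 + 30*y) - y = 3 + 29*y)
x(-203)/K(-101, 183) + g(-213, 81)/26085 = (3 + 29*(-203))/(-204) + (-22 - 213)/26085 = (3 - 5887)*(-1/204) - 235*1/26085 = -5884*(-1/204) - 1/111 = 1471/51 - 1/111 = 54410/1887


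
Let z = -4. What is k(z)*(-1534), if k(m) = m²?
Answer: -24544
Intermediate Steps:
k(z)*(-1534) = (-4)²*(-1534) = 16*(-1534) = -24544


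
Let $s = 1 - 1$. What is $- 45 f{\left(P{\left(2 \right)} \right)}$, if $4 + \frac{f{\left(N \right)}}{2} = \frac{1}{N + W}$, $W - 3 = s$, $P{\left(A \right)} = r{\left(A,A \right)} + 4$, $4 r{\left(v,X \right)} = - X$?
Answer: $\frac{4500}{13} \approx 346.15$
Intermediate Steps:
$r{\left(v,X \right)} = - \frac{X}{4}$ ($r{\left(v,X \right)} = \frac{\left(-1\right) X}{4} = - \frac{X}{4}$)
$s = 0$
$P{\left(A \right)} = 4 - \frac{A}{4}$ ($P{\left(A \right)} = - \frac{A}{4} + 4 = 4 - \frac{A}{4}$)
$W = 3$ ($W = 3 + 0 = 3$)
$f{\left(N \right)} = -8 + \frac{2}{3 + N}$ ($f{\left(N \right)} = -8 + \frac{2}{N + 3} = -8 + \frac{2}{3 + N}$)
$- 45 f{\left(P{\left(2 \right)} \right)} = - 45 \frac{2 \left(-11 - 4 \left(4 - \frac{1}{2}\right)\right)}{3 + \left(4 - \frac{1}{2}\right)} = - 45 \frac{2 \left(-11 - 14\right)}{3 + \frac{7}{2}} = - 45 \frac{2 \left(-11 - 14\right)}{\frac{13}{2}} = - 45 \cdot 2 \cdot \frac{2}{13} \left(-25\right) = \left(-45\right) \left(- \frac{100}{13}\right) = \frac{4500}{13}$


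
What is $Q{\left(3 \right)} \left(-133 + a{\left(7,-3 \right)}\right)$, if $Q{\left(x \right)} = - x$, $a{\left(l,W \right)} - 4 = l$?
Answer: $366$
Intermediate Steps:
$a{\left(l,W \right)} = 4 + l$
$Q{\left(3 \right)} \left(-133 + a{\left(7,-3 \right)}\right) = \left(-1\right) 3 \left(-133 + \left(4 + 7\right)\right) = - 3 \left(-133 + 11\right) = \left(-3\right) \left(-122\right) = 366$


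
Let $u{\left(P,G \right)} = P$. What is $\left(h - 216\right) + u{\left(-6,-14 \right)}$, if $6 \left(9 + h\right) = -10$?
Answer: $- \frac{698}{3} \approx -232.67$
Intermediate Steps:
$h = - \frac{32}{3}$ ($h = -9 + \frac{1}{6} \left(-10\right) = -9 - \frac{5}{3} = - \frac{32}{3} \approx -10.667$)
$\left(h - 216\right) + u{\left(-6,-14 \right)} = \left(- \frac{32}{3} - 216\right) - 6 = - \frac{680}{3} - 6 = - \frac{698}{3}$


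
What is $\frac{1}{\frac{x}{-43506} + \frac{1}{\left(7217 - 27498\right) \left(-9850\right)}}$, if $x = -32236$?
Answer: $\frac{4345550041050}{3219858228053} \approx 1.3496$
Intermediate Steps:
$\frac{1}{\frac{x}{-43506} + \frac{1}{\left(7217 - 27498\right) \left(-9850\right)}} = \frac{1}{- \frac{32236}{-43506} + \frac{1}{\left(7217 - 27498\right) \left(-9850\right)}} = \frac{1}{\left(-32236\right) \left(- \frac{1}{43506}\right) + \frac{1}{-20281} \left(- \frac{1}{9850}\right)} = \frac{1}{\frac{16118}{21753} - - \frac{1}{199767850}} = \frac{1}{\frac{16118}{21753} + \frac{1}{199767850}} = \frac{1}{\frac{3219858228053}{4345550041050}} = \frac{4345550041050}{3219858228053}$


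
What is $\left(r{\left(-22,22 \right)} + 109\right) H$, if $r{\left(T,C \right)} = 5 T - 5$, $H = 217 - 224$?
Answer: $42$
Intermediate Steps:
$H = -7$
$r{\left(T,C \right)} = -5 + 5 T$
$\left(r{\left(-22,22 \right)} + 109\right) H = \left(\left(-5 + 5 \left(-22\right)\right) + 109\right) \left(-7\right) = \left(\left(-5 - 110\right) + 109\right) \left(-7\right) = \left(-115 + 109\right) \left(-7\right) = \left(-6\right) \left(-7\right) = 42$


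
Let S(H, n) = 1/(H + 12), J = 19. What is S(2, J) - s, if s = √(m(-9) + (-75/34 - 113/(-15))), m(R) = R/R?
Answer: 1/14 - √1645770/510 ≈ -2.4440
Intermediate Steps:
m(R) = 1
S(H, n) = 1/(12 + H)
s = √1645770/510 (s = √(1 + (-75/34 - 113/(-15))) = √(1 + (-75*1/34 - 113*(-1/15))) = √(1 + (-75/34 + 113/15)) = √(1 + 2717/510) = √(3227/510) = √1645770/510 ≈ 2.5154)
S(2, J) - s = 1/(12 + 2) - √1645770/510 = 1/14 - √1645770/510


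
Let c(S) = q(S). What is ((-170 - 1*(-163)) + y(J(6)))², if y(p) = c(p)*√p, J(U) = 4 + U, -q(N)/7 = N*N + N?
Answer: 5929049 + 10780*√10 ≈ 5.9631e+6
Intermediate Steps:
q(N) = -7*N - 7*N² (q(N) = -7*(N*N + N) = -7*(N² + N) = -7*(N + N²) = -7*N - 7*N²)
c(S) = -7*S*(1 + S)
y(p) = -7*p^(3/2)*(1 + p) (y(p) = (-7*p*(1 + p))*√p = -7*p^(3/2)*(1 + p))
((-170 - 1*(-163)) + y(J(6)))² = ((-170 - 1*(-163)) + 7*(4 + 6)^(3/2)*(-1 - (4 + 6)))² = ((-170 + 163) + 7*10^(3/2)*(-1 - 1*10))² = (-7 + 7*(10*√10)*(-1 - 10))² = (-7 + 7*(10*√10)*(-11))² = (-7 - 770*√10)²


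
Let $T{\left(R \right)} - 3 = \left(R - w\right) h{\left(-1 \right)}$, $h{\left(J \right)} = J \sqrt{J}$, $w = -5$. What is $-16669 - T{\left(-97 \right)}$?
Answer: $-16672 - 92 i \approx -16672.0 - 92.0 i$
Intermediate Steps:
$h{\left(J \right)} = J^{\frac{3}{2}}$
$T{\left(R \right)} = 3 - i \left(5 + R\right)$ ($T{\left(R \right)} = 3 + \left(R - -5\right) \left(-1\right)^{\frac{3}{2}} = 3 + \left(R + 5\right) \left(- i\right) = 3 + \left(5 + R\right) \left(- i\right) = 3 - i \left(5 + R\right)$)
$-16669 - T{\left(-97 \right)} = -16669 - \left(3 - 5 i - i \left(-97\right)\right) = -16669 - \left(3 - 5 i + 97 i\right) = -16669 - \left(3 + 92 i\right) = -16672 - 92 i$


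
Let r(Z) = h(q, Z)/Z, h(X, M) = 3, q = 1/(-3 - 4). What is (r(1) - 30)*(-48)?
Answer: 1296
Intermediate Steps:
q = -⅐ (q = 1/(-7) = -⅐ ≈ -0.14286)
r(Z) = 3/Z
(r(1) - 30)*(-48) = (3/1 - 30)*(-48) = (3*1 - 30)*(-48) = (3 - 30)*(-48) = -27*(-48) = 1296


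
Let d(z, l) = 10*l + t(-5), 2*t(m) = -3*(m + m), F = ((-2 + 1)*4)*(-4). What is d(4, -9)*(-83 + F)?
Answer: 5025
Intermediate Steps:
F = 16 (F = -1*4*(-4) = -4*(-4) = 16)
t(m) = -3*m (t(m) = (-3*(m + m))/2 = (-6*m)/2 = -3*m)
d(z, l) = 15 + 10*l (d(z, l) = 10*l - 3*(-5) = 10*l + 15 = 15 + 10*l)
d(4, -9)*(-83 + F) = (15 + 10*(-9))*(-83 + 16) = (15 - 90)*(-67) = -75*(-67) = 5025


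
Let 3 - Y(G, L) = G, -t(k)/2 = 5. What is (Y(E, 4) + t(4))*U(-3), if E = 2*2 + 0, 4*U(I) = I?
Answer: 33/4 ≈ 8.2500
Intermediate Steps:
U(I) = I/4
t(k) = -10 (t(k) = -2*5 = -10)
E = 4 (E = 4 + 0 = 4)
Y(G, L) = 3 - G
(Y(E, 4) + t(4))*U(-3) = ((3 - 1*4) - 10)*((1/4)*(-3)) = ((3 - 4) - 10)*(-3/4) = (-1 - 10)*(-3/4) = -11*(-3/4) = 33/4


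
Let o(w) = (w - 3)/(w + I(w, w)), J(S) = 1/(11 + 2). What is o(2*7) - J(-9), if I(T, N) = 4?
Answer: 125/234 ≈ 0.53419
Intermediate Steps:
J(S) = 1/13
o(w) = (-3 + w)/(4 + w) (o(w) = (w - 3)/(w + 4) = (-3 + w)/(4 + w))
o(2*7) - J(-9) = (-3 + 2*7)/(4 + 2*7) - 1*1/13 = (-3 + 14)/(4 + 14) - 1/13 = 11/18 - 1/13 = 125/234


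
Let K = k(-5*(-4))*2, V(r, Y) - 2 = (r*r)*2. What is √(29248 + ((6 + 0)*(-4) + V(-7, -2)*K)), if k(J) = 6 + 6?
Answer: 2*√7906 ≈ 177.83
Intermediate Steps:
V(r, Y) = 2 + 2*r² (V(r, Y) = 2 + (r*r)*2 = 2 + r²*2 = 2 + 2*r²)
k(J) = 12
K = 24 (K = 12*2 = 24)
√(29248 + ((6 + 0)*(-4) + V(-7, -2)*K)) = √(29248 + ((6 + 0)*(-4) + (2 + 2*(-7)²)*24)) = √(29248 + (6*(-4) + (2 + 2*49)*24)) = √(29248 + (-24 + (2 + 98)*24)) = √(29248 + (-24 + 100*24)) = √(29248 + (-24 + 2400)) = √(29248 + 2376) = √31624 = 2*√7906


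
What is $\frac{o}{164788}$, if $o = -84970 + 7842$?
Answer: $- \frac{19282}{41197} \approx -0.46804$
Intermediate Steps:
$o = -77128$
$\frac{o}{164788} = - \frac{77128}{164788} = \left(-77128\right) \frac{1}{164788} = - \frac{19282}{41197}$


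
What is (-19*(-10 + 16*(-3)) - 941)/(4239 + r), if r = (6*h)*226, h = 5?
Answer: 161/11019 ≈ 0.014611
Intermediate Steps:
r = 6780 (r = (6*5)*226 = 30*226 = 6780)
(-19*(-10 + 16*(-3)) - 941)/(4239 + r) = (-19*(-10 + 16*(-3)) - 941)/(4239 + 6780) = (-19*(-10 - 48) - 941)/11019 = (-19*(-58) - 941)*(1/11019) = (1102 - 941)*(1/11019) = 161*(1/11019) = 161/11019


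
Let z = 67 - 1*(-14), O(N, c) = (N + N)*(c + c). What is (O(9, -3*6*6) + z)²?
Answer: 14493249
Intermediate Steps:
O(N, c) = 4*N*c (O(N, c) = (2*N)*(2*c) = 4*N*c)
z = 81 (z = 67 + 14 = 81)
(O(9, -3*6*6) + z)² = (4*9*(-3*6*6) + 81)² = (4*9*(-18*6) + 81)² = (4*9*(-108) + 81)² = (-3888 + 81)² = (-3807)² = 14493249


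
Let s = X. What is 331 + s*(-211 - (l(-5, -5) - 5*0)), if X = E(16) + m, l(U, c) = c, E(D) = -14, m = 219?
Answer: -41899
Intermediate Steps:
X = 205 (X = -14 + 219 = 205)
s = 205
331 + s*(-211 - (l(-5, -5) - 5*0)) = 331 + 205*(-211 - (-5 - 5*0)) = 331 + 205*(-211 - (-5 + 0)) = 331 + 205*(-211 - 1*(-5)) = 331 + 205*(-211 + 5) = 331 + 205*(-206) = 331 - 42230 = -41899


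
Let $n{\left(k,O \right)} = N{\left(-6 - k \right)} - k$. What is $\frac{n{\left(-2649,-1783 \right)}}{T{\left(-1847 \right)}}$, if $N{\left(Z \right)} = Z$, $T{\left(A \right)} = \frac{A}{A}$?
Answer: $5292$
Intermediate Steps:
$T{\left(A \right)} = 1$
$n{\left(k,O \right)} = -6 - 2 k$ ($n{\left(k,O \right)} = \left(-6 - k\right) - k = -6 - 2 k$)
$\frac{n{\left(-2649,-1783 \right)}}{T{\left(-1847 \right)}} = \frac{-6 - -5298}{1} = \left(-6 + 5298\right) 1 = 5292 \cdot 1 = 5292$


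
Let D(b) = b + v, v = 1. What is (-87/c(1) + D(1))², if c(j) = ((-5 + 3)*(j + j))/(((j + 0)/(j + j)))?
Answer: 10609/64 ≈ 165.77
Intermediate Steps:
D(b) = 1 + b (D(b) = b + 1 = 1 + b)
c(j) = -8*j (c(j) = (-4*j)/((j/((2*j)))) = (-4*j)/((j*(1/(2*j)))) = (-4*j)/(½) = -4*j*2 = -8*j)
(-87/c(1) + D(1))² = (-87/((-8*1)) + (1 + 1))² = (-87/(-8) + 2)² = (-87*(-⅛) + 2)² = (87/8 + 2)² = (103/8)² = 10609/64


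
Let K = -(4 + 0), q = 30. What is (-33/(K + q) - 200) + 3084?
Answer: 74951/26 ≈ 2882.7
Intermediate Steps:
K = -4 (K = -1*4 = -4)
(-33/(K + q) - 200) + 3084 = (-33/(-4 + 30) - 200) + 3084 = (-33/26 - 200) + 3084 = -5233/26 + 3084 = 74951/26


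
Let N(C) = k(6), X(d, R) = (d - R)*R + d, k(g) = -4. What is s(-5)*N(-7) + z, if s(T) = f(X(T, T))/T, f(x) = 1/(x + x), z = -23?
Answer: -577/25 ≈ -23.080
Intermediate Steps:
X(d, R) = d + R*(d - R) (X(d, R) = R*(d - R) + d = d + R*(d - R))
f(x) = 1/(2*x)
N(C) = -4
s(T) = 1/(2*T²) (s(T) = (1/(2*(T - T² + T*T)))/T = (1/(2*(T - T² + T²)))/T = (1/(2*T))/T = 1/(2*T²))
s(-5)*N(-7) + z = ((½)/(-5)²)*(-4) - 23 = ((½)*(1/25))*(-4) - 23 = (1/50)*(-4) - 23 = -2/25 - 23 = -577/25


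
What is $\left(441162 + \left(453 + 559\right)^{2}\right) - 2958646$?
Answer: $-1493340$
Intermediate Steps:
$\left(441162 + \left(453 + 559\right)^{2}\right) - 2958646 = \left(441162 + 1012^{2}\right) - 2958646 = \left(441162 + 1024144\right) - 2958646 = 1465306 - 2958646 = -1493340$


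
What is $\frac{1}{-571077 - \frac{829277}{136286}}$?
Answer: $- \frac{136286}{77830629299} \approx -1.7511 \cdot 10^{-6}$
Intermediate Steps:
$\frac{1}{-571077 - \frac{829277}{136286}} = \frac{1}{- \frac{77830629299}{136286}} = - \frac{136286}{77830629299}$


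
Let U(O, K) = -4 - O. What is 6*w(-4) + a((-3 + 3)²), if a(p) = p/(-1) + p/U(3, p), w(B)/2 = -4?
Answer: -48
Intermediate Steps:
w(B) = -8 (w(B) = 2*(-4) = -8)
a(p) = -8*p/7 (a(p) = p/(-1) + p/(-4 - 1*3) = p*(-1) + p/(-4 - 3) = -p + p/(-7) = -p + p*(-⅐) = -p - p/7 = -8*p/7)
6*w(-4) + a((-3 + 3)²) = 6*(-8) - 8*(-3 + 3)²/7 = -48 - 8/7*0² = -48 - 8/7*0 = -48 + 0 = -48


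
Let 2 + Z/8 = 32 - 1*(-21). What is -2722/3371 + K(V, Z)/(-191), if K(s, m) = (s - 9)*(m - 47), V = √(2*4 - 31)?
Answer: 10432477/643861 - 361*I*√23/191 ≈ 16.203 - 9.0644*I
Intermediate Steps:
V = I*√23 (V = √(8 - 31) = √(-23) = I*√23 ≈ 4.7958*I)
Z = 408 (Z = -16 + 8*(32 - 1*(-21)) = -16 + 8*(32 + 21) = -16 + 8*53 = -16 + 424 = 408)
K(s, m) = (-47 + m)*(-9 + s) (K(s, m) = (-9 + s)*(-47 + m) = (-47 + m)*(-9 + s))
-2722/3371 + K(V, Z)/(-191) = -2722/3371 + (423 - 47*I*√23 - 9*408 + 408*(I*√23))/(-191) = -2722*1/3371 + (423 - 47*I*√23 - 3672 + 408*I*√23)*(-1/191) = -2722/3371 + (-3249 + 361*I*√23)*(-1/191) = -2722/3371 + (3249/191 - 361*I*√23/191) = 10432477/643861 - 361*I*√23/191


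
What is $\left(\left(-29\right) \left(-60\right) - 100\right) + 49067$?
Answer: $50707$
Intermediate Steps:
$\left(\left(-29\right) \left(-60\right) - 100\right) + 49067 = \left(1740 - 100\right) + 49067 = 1640 + 49067 = 50707$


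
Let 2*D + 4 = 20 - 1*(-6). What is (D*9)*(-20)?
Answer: -1980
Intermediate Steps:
D = 11 (D = -2 + (20 - 1*(-6))/2 = -2 + (20 + 6)/2 = -2 + (1/2)*26 = -2 + 13 = 11)
(D*9)*(-20) = (11*9)*(-20) = 99*(-20) = -1980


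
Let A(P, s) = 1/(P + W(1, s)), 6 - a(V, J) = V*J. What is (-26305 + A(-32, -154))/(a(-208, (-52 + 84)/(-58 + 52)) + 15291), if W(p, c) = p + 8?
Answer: -1815048/978949 ≈ -1.8541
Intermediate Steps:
a(V, J) = 6 - J*V (a(V, J) = 6 - V*J = 6 - J*V)
W(p, c) = 8 + p
A(P, s) = 1/(9 + P) (A(P, s) = 1/(P + (8 + 1)) = 1/(P + 9) = 1/(9 + P))
(-26305 + A(-32, -154))/(a(-208, (-52 + 84)/(-58 + 52)) + 15291) = (-26305 + 1/(9 - 32))/((6 - 1*(-52 + 84)/(-58 + 52)*(-208)) + 15291) = (-26305 + 1/(-23))/((6 - 1*32/(-6)*(-208)) + 15291) = (-26305 - 1/23)/((6 - 1*32*(-⅙)*(-208)) + 15291) = -605016/(23*((6 - 1*(-16/3)*(-208)) + 15291)) = -605016/(23*((6 - 3328/3) + 15291)) = -605016/(23*(-3310/3 + 15291)) = -605016/(23*42563/3) = -605016/23*3/42563 = -1815048/978949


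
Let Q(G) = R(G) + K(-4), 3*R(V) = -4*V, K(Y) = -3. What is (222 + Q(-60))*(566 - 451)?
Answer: 34385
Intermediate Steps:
R(V) = -4*V/3 (R(V) = (-4*V)/3 = -4*V/3)
Q(G) = -3 - 4*G/3 (Q(G) = -4*G/3 - 3 = -3 - 4*G/3)
(222 + Q(-60))*(566 - 451) = (222 + (-3 - 4/3*(-60)))*(566 - 451) = (222 + (-3 + 80))*115 = (222 + 77)*115 = 299*115 = 34385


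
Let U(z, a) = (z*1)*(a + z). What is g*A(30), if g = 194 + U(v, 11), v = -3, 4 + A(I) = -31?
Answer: -5950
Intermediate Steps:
A(I) = -35 (A(I) = -4 - 31 = -35)
U(z, a) = z*(a + z)
g = 170 (g = 194 - 3*(11 - 3) = 194 - 3*8 = 194 - 24 = 170)
g*A(30) = 170*(-35) = -5950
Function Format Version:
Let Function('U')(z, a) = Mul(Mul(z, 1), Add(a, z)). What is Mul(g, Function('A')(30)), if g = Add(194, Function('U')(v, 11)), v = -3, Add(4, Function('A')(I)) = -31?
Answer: -5950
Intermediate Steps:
Function('A')(I) = -35 (Function('A')(I) = Add(-4, -31) = -35)
Function('U')(z, a) = Mul(z, Add(a, z))
g = 170 (g = Add(194, Mul(-3, Add(11, -3))) = Add(194, Mul(-3, 8)) = Add(194, -24) = 170)
Mul(g, Function('A')(30)) = Mul(170, -35) = -5950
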